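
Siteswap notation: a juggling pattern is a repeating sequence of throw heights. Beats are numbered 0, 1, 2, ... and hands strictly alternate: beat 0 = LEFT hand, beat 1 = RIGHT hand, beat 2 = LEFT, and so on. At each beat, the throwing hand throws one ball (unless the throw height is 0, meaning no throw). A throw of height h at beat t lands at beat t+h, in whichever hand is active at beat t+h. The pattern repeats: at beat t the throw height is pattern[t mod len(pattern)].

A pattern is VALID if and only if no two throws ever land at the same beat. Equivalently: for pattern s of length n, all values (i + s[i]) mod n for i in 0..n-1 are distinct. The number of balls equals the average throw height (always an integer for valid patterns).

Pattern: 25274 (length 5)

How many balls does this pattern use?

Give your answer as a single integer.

Pattern = [2, 5, 2, 7, 4], length n = 5
  position 0: throw height = 2, running sum = 2
  position 1: throw height = 5, running sum = 7
  position 2: throw height = 2, running sum = 9
  position 3: throw height = 7, running sum = 16
  position 4: throw height = 4, running sum = 20
Total sum = 20; balls = sum / n = 20 / 5 = 4

Answer: 4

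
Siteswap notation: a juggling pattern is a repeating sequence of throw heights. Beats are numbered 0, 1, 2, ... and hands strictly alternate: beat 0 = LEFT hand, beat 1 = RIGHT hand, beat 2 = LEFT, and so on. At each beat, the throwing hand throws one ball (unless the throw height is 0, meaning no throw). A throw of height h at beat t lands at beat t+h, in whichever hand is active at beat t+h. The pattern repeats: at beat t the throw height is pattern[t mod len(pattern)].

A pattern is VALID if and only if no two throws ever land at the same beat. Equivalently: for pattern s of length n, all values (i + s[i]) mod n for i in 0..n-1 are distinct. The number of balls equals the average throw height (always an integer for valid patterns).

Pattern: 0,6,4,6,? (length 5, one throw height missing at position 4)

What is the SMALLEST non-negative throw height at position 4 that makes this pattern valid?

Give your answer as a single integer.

i=0: (0 + 0) mod 5 = 0
i=1: (1 + 6) mod 5 = 2
i=2: (2 + 4) mod 5 = 1
i=3: (3 + 6) mod 5 = 4
i=4: s[i]=? (unknown)
Known residues: [0, 1, 2, 4]; need a permutation of 0..4, so missing residue r = 3
Need (4 + s) mod 5 = 3; smallest s = (3 - 4) mod 5 = 4

Answer: 4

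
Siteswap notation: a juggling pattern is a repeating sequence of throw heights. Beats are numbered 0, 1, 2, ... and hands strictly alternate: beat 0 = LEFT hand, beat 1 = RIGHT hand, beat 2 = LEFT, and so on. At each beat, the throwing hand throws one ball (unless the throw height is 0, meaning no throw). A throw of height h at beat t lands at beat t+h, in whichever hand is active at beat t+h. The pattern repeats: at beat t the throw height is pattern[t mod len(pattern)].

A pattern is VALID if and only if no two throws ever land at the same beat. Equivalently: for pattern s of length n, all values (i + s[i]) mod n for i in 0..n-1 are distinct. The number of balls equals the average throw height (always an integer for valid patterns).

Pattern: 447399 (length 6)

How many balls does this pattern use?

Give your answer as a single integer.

Answer: 6

Derivation:
Pattern = [4, 4, 7, 3, 9, 9], length n = 6
  position 0: throw height = 4, running sum = 4
  position 1: throw height = 4, running sum = 8
  position 2: throw height = 7, running sum = 15
  position 3: throw height = 3, running sum = 18
  position 4: throw height = 9, running sum = 27
  position 5: throw height = 9, running sum = 36
Total sum = 36; balls = sum / n = 36 / 6 = 6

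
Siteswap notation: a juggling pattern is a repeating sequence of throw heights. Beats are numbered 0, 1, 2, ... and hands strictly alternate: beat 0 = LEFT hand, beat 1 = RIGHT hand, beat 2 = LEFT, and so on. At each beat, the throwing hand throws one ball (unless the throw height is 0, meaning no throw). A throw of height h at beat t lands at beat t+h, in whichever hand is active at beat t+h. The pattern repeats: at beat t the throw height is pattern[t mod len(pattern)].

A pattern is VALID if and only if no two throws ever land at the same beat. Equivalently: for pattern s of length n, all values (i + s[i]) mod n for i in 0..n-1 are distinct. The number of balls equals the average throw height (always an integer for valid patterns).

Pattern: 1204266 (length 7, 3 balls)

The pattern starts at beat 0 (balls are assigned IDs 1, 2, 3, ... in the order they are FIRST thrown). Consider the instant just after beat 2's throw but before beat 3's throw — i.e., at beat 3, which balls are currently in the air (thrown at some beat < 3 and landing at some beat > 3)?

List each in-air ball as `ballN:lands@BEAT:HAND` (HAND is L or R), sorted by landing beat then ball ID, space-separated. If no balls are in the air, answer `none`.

Beat 0 (L): throw ball1 h=1 -> lands@1:R; in-air after throw: [b1@1:R]
Beat 1 (R): throw ball1 h=2 -> lands@3:R; in-air after throw: [b1@3:R]
Beat 3 (R): throw ball1 h=4 -> lands@7:R; in-air after throw: [b1@7:R]

Answer: none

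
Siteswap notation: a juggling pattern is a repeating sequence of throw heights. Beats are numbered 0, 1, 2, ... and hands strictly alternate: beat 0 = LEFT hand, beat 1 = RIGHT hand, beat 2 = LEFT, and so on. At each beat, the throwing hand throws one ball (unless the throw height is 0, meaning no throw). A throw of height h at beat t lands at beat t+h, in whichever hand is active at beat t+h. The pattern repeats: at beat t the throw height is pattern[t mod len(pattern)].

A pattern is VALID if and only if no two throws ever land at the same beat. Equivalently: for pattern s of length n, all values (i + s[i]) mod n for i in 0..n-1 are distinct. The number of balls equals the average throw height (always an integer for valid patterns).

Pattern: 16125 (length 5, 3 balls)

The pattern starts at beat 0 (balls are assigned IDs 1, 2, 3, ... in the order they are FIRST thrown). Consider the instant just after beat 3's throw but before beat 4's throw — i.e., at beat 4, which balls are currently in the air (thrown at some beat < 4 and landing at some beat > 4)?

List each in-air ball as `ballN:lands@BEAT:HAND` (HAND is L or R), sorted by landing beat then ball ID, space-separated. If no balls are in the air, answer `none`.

Beat 0 (L): throw ball1 h=1 -> lands@1:R; in-air after throw: [b1@1:R]
Beat 1 (R): throw ball1 h=6 -> lands@7:R; in-air after throw: [b1@7:R]
Beat 2 (L): throw ball2 h=1 -> lands@3:R; in-air after throw: [b2@3:R b1@7:R]
Beat 3 (R): throw ball2 h=2 -> lands@5:R; in-air after throw: [b2@5:R b1@7:R]
Beat 4 (L): throw ball3 h=5 -> lands@9:R; in-air after throw: [b2@5:R b1@7:R b3@9:R]

Answer: ball2:lands@5:R ball1:lands@7:R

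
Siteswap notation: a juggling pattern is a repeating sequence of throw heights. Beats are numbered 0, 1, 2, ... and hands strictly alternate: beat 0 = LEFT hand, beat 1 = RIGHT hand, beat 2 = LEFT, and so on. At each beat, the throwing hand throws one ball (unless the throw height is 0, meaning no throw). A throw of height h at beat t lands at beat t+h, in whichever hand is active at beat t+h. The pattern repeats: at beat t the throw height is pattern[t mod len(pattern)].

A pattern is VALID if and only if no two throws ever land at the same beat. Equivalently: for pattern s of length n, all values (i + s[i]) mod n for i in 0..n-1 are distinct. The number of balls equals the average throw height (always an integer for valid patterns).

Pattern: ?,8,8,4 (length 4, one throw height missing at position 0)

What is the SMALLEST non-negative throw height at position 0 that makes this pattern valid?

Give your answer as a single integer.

i=0: s[i]=? (unknown)
i=1: (1 + 8) mod 4 = 1
i=2: (2 + 8) mod 4 = 2
i=3: (3 + 4) mod 4 = 3
Known residues: [1, 2, 3]; need a permutation of 0..3, so missing residue r = 0
Need (0 + s) mod 4 = 0; smallest s = (0 - 0) mod 4 = 0

Answer: 0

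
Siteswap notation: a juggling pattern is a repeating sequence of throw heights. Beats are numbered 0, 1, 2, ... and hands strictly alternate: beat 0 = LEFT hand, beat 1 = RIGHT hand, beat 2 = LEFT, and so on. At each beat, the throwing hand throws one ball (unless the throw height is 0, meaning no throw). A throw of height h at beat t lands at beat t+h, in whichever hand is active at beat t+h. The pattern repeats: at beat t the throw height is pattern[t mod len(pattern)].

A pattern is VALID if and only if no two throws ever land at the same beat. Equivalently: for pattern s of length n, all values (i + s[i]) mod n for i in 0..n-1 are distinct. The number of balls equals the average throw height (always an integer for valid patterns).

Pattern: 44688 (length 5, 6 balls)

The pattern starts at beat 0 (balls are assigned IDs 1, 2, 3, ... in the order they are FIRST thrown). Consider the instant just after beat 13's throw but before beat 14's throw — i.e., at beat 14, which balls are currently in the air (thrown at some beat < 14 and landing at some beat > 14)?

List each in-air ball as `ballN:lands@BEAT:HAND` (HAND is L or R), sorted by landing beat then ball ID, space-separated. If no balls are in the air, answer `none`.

Beat 0 (L): throw ball1 h=4 -> lands@4:L; in-air after throw: [b1@4:L]
Beat 1 (R): throw ball2 h=4 -> lands@5:R; in-air after throw: [b1@4:L b2@5:R]
Beat 2 (L): throw ball3 h=6 -> lands@8:L; in-air after throw: [b1@4:L b2@5:R b3@8:L]
Beat 3 (R): throw ball4 h=8 -> lands@11:R; in-air after throw: [b1@4:L b2@5:R b3@8:L b4@11:R]
Beat 4 (L): throw ball1 h=8 -> lands@12:L; in-air after throw: [b2@5:R b3@8:L b4@11:R b1@12:L]
Beat 5 (R): throw ball2 h=4 -> lands@9:R; in-air after throw: [b3@8:L b2@9:R b4@11:R b1@12:L]
Beat 6 (L): throw ball5 h=4 -> lands@10:L; in-air after throw: [b3@8:L b2@9:R b5@10:L b4@11:R b1@12:L]
Beat 7 (R): throw ball6 h=6 -> lands@13:R; in-air after throw: [b3@8:L b2@9:R b5@10:L b4@11:R b1@12:L b6@13:R]
Beat 8 (L): throw ball3 h=8 -> lands@16:L; in-air after throw: [b2@9:R b5@10:L b4@11:R b1@12:L b6@13:R b3@16:L]
Beat 9 (R): throw ball2 h=8 -> lands@17:R; in-air after throw: [b5@10:L b4@11:R b1@12:L b6@13:R b3@16:L b2@17:R]
Beat 10 (L): throw ball5 h=4 -> lands@14:L; in-air after throw: [b4@11:R b1@12:L b6@13:R b5@14:L b3@16:L b2@17:R]
Beat 11 (R): throw ball4 h=4 -> lands@15:R; in-air after throw: [b1@12:L b6@13:R b5@14:L b4@15:R b3@16:L b2@17:R]
Beat 12 (L): throw ball1 h=6 -> lands@18:L; in-air after throw: [b6@13:R b5@14:L b4@15:R b3@16:L b2@17:R b1@18:L]
Beat 13 (R): throw ball6 h=8 -> lands@21:R; in-air after throw: [b5@14:L b4@15:R b3@16:L b2@17:R b1@18:L b6@21:R]
Beat 14 (L): throw ball5 h=8 -> lands@22:L; in-air after throw: [b4@15:R b3@16:L b2@17:R b1@18:L b6@21:R b5@22:L]

Answer: ball4:lands@15:R ball3:lands@16:L ball2:lands@17:R ball1:lands@18:L ball6:lands@21:R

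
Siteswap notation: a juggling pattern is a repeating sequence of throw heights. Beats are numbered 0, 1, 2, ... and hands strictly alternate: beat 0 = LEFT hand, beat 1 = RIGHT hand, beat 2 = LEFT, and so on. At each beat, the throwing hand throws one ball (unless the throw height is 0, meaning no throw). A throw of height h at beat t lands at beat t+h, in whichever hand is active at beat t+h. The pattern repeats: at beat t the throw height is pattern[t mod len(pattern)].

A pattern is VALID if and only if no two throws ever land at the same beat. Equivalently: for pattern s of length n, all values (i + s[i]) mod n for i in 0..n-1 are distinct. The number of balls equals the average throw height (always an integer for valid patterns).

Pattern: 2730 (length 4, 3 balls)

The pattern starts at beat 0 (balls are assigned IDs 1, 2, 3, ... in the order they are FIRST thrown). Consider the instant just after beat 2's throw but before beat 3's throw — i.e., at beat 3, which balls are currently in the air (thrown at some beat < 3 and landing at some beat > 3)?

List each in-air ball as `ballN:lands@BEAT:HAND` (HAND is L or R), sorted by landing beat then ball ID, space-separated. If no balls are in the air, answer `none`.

Beat 0 (L): throw ball1 h=2 -> lands@2:L; in-air after throw: [b1@2:L]
Beat 1 (R): throw ball2 h=7 -> lands@8:L; in-air after throw: [b1@2:L b2@8:L]
Beat 2 (L): throw ball1 h=3 -> lands@5:R; in-air after throw: [b1@5:R b2@8:L]

Answer: ball1:lands@5:R ball2:lands@8:L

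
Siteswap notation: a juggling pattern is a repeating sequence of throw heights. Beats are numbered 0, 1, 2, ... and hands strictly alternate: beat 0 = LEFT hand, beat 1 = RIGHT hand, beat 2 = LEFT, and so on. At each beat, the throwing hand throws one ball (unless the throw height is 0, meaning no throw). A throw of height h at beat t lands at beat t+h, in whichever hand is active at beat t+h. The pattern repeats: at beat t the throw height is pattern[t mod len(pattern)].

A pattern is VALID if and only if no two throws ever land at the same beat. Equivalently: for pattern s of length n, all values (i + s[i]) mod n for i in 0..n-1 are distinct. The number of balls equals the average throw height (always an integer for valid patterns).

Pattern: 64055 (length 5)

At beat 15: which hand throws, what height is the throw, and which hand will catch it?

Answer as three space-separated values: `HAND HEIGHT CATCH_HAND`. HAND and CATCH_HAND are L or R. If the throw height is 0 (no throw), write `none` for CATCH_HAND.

Beat 15: 15 mod 2 = 1, so hand = R
Throw height = pattern[15 mod 5] = pattern[0] = 6
Lands at beat 15+6=21, 21 mod 2 = 1, so catch hand = R

Answer: R 6 R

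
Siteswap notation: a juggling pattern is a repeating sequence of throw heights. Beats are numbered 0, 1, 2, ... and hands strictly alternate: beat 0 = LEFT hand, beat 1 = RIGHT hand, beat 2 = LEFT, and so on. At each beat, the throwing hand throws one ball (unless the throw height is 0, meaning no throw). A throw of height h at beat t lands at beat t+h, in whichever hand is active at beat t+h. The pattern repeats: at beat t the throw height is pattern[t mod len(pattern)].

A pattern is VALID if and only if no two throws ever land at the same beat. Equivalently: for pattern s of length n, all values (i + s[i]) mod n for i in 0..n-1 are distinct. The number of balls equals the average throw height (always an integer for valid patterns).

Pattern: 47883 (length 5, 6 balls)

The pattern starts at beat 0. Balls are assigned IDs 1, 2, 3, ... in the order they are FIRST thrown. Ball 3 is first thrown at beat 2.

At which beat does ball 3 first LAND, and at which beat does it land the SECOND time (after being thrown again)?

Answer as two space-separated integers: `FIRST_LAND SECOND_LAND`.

Answer: 10 14

Derivation:
Beat 0 (L): throw ball1 h=4 -> lands@4:L; in-air after throw: [b1@4:L]
Beat 1 (R): throw ball2 h=7 -> lands@8:L; in-air after throw: [b1@4:L b2@8:L]
Beat 2 (L): throw ball3 h=8 -> lands@10:L; in-air after throw: [b1@4:L b2@8:L b3@10:L]
Beat 3 (R): throw ball4 h=8 -> lands@11:R; in-air after throw: [b1@4:L b2@8:L b3@10:L b4@11:R]
Beat 4 (L): throw ball1 h=3 -> lands@7:R; in-air after throw: [b1@7:R b2@8:L b3@10:L b4@11:R]
Beat 5 (R): throw ball5 h=4 -> lands@9:R; in-air after throw: [b1@7:R b2@8:L b5@9:R b3@10:L b4@11:R]
Beat 6 (L): throw ball6 h=7 -> lands@13:R; in-air after throw: [b1@7:R b2@8:L b5@9:R b3@10:L b4@11:R b6@13:R]
Beat 7 (R): throw ball1 h=8 -> lands@15:R; in-air after throw: [b2@8:L b5@9:R b3@10:L b4@11:R b6@13:R b1@15:R]
Beat 8 (L): throw ball2 h=8 -> lands@16:L; in-air after throw: [b5@9:R b3@10:L b4@11:R b6@13:R b1@15:R b2@16:L]
Beat 9 (R): throw ball5 h=3 -> lands@12:L; in-air after throw: [b3@10:L b4@11:R b5@12:L b6@13:R b1@15:R b2@16:L]
Beat 10 (L): throw ball3 h=4 -> lands@14:L; in-air after throw: [b4@11:R b5@12:L b6@13:R b3@14:L b1@15:R b2@16:L]
Beat 11 (R): throw ball4 h=7 -> lands@18:L; in-air after throw: [b5@12:L b6@13:R b3@14:L b1@15:R b2@16:L b4@18:L]
Beat 12 (L): throw ball5 h=8 -> lands@20:L; in-air after throw: [b6@13:R b3@14:L b1@15:R b2@16:L b4@18:L b5@20:L]
Beat 13 (R): throw ball6 h=8 -> lands@21:R; in-air after throw: [b3@14:L b1@15:R b2@16:L b4@18:L b5@20:L b6@21:R]
Beat 14 (L): throw ball3 h=3 -> lands@17:R; in-air after throw: [b1@15:R b2@16:L b3@17:R b4@18:L b5@20:L b6@21:R]
Ball 3: thrown@2 h=8 -> first land @10; rethrown@10 h=4 -> second land @14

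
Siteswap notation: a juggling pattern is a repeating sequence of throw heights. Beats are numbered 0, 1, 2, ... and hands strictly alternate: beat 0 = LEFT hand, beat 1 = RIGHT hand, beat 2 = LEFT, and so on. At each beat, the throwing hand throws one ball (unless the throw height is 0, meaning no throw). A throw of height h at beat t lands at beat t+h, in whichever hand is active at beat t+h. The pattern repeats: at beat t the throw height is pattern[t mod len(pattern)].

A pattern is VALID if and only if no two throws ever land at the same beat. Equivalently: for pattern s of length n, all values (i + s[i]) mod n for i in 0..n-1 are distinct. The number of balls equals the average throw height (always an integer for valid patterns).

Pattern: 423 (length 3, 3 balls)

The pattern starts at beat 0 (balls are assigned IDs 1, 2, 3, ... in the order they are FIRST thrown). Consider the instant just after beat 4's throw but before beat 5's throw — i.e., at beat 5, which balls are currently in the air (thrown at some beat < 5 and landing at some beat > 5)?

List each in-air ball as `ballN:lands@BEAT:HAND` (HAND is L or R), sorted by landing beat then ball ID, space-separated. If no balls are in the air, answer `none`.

Beat 0 (L): throw ball1 h=4 -> lands@4:L; in-air after throw: [b1@4:L]
Beat 1 (R): throw ball2 h=2 -> lands@3:R; in-air after throw: [b2@3:R b1@4:L]
Beat 2 (L): throw ball3 h=3 -> lands@5:R; in-air after throw: [b2@3:R b1@4:L b3@5:R]
Beat 3 (R): throw ball2 h=4 -> lands@7:R; in-air after throw: [b1@4:L b3@5:R b2@7:R]
Beat 4 (L): throw ball1 h=2 -> lands@6:L; in-air after throw: [b3@5:R b1@6:L b2@7:R]
Beat 5 (R): throw ball3 h=3 -> lands@8:L; in-air after throw: [b1@6:L b2@7:R b3@8:L]

Answer: ball1:lands@6:L ball2:lands@7:R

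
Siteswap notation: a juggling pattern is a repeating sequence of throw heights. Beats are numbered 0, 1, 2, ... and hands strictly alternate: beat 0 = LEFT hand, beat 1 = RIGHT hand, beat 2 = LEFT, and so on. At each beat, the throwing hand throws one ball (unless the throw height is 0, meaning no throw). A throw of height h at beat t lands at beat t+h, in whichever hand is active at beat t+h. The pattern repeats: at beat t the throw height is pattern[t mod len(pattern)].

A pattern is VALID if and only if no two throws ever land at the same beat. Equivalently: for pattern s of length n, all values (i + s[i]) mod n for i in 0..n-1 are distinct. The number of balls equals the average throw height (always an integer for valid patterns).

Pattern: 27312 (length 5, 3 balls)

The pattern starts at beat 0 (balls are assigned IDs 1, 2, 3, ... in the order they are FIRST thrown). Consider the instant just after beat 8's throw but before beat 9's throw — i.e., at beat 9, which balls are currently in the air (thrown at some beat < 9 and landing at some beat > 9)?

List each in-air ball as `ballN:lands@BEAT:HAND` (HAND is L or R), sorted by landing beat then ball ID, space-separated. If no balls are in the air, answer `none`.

Answer: ball1:lands@10:L ball3:lands@13:R

Derivation:
Beat 0 (L): throw ball1 h=2 -> lands@2:L; in-air after throw: [b1@2:L]
Beat 1 (R): throw ball2 h=7 -> lands@8:L; in-air after throw: [b1@2:L b2@8:L]
Beat 2 (L): throw ball1 h=3 -> lands@5:R; in-air after throw: [b1@5:R b2@8:L]
Beat 3 (R): throw ball3 h=1 -> lands@4:L; in-air after throw: [b3@4:L b1@5:R b2@8:L]
Beat 4 (L): throw ball3 h=2 -> lands@6:L; in-air after throw: [b1@5:R b3@6:L b2@8:L]
Beat 5 (R): throw ball1 h=2 -> lands@7:R; in-air after throw: [b3@6:L b1@7:R b2@8:L]
Beat 6 (L): throw ball3 h=7 -> lands@13:R; in-air after throw: [b1@7:R b2@8:L b3@13:R]
Beat 7 (R): throw ball1 h=3 -> lands@10:L; in-air after throw: [b2@8:L b1@10:L b3@13:R]
Beat 8 (L): throw ball2 h=1 -> lands@9:R; in-air after throw: [b2@9:R b1@10:L b3@13:R]
Beat 9 (R): throw ball2 h=2 -> lands@11:R; in-air after throw: [b1@10:L b2@11:R b3@13:R]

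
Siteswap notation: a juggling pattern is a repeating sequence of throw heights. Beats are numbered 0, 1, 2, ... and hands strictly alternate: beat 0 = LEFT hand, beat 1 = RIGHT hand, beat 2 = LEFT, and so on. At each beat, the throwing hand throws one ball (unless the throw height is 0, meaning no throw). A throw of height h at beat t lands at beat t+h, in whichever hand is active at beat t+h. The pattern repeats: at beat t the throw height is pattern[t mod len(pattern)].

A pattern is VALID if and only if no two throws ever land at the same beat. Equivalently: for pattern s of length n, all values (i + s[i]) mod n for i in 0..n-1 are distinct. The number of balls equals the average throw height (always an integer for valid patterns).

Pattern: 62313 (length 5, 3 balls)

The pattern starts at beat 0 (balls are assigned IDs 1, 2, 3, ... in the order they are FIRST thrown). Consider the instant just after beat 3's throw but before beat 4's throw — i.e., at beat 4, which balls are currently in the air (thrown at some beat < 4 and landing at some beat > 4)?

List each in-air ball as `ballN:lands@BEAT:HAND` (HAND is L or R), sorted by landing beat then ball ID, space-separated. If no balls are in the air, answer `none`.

Beat 0 (L): throw ball1 h=6 -> lands@6:L; in-air after throw: [b1@6:L]
Beat 1 (R): throw ball2 h=2 -> lands@3:R; in-air after throw: [b2@3:R b1@6:L]
Beat 2 (L): throw ball3 h=3 -> lands@5:R; in-air after throw: [b2@3:R b3@5:R b1@6:L]
Beat 3 (R): throw ball2 h=1 -> lands@4:L; in-air after throw: [b2@4:L b3@5:R b1@6:L]
Beat 4 (L): throw ball2 h=3 -> lands@7:R; in-air after throw: [b3@5:R b1@6:L b2@7:R]

Answer: ball3:lands@5:R ball1:lands@6:L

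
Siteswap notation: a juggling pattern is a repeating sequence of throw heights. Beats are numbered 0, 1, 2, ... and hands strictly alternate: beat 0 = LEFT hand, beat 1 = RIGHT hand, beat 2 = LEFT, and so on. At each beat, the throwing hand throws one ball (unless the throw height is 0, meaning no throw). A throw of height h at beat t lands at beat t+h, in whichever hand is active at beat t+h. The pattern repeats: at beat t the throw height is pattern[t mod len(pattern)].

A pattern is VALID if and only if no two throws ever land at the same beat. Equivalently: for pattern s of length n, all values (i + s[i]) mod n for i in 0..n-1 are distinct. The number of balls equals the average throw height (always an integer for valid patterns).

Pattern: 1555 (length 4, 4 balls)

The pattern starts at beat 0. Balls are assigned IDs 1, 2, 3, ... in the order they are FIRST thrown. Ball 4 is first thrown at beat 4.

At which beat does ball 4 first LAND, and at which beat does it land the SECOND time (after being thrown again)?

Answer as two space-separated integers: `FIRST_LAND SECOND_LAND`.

Answer: 5 10

Derivation:
Beat 0 (L): throw ball1 h=1 -> lands@1:R; in-air after throw: [b1@1:R]
Beat 1 (R): throw ball1 h=5 -> lands@6:L; in-air after throw: [b1@6:L]
Beat 2 (L): throw ball2 h=5 -> lands@7:R; in-air after throw: [b1@6:L b2@7:R]
Beat 3 (R): throw ball3 h=5 -> lands@8:L; in-air after throw: [b1@6:L b2@7:R b3@8:L]
Beat 4 (L): throw ball4 h=1 -> lands@5:R; in-air after throw: [b4@5:R b1@6:L b2@7:R b3@8:L]
Beat 5 (R): throw ball4 h=5 -> lands@10:L; in-air after throw: [b1@6:L b2@7:R b3@8:L b4@10:L]
Beat 6 (L): throw ball1 h=5 -> lands@11:R; in-air after throw: [b2@7:R b3@8:L b4@10:L b1@11:R]
Beat 7 (R): throw ball2 h=5 -> lands@12:L; in-air after throw: [b3@8:L b4@10:L b1@11:R b2@12:L]
Beat 8 (L): throw ball3 h=1 -> lands@9:R; in-air after throw: [b3@9:R b4@10:L b1@11:R b2@12:L]
Beat 9 (R): throw ball3 h=5 -> lands@14:L; in-air after throw: [b4@10:L b1@11:R b2@12:L b3@14:L]
Beat 10 (L): throw ball4 h=5 -> lands@15:R; in-air after throw: [b1@11:R b2@12:L b3@14:L b4@15:R]
Ball 4: thrown@4 h=1 -> first land @5; rethrown@5 h=5 -> second land @10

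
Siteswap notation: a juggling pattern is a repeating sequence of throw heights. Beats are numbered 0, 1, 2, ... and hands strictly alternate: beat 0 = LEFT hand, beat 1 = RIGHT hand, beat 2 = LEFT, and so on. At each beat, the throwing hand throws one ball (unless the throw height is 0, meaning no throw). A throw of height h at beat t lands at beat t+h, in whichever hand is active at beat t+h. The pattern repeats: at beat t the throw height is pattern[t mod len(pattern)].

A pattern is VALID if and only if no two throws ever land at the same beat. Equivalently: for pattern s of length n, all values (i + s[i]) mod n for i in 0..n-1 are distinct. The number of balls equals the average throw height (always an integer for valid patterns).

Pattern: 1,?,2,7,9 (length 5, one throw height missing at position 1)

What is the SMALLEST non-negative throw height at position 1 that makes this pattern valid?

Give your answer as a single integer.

Answer: 1

Derivation:
i=0: (0 + 1) mod 5 = 1
i=1: s[i]=? (unknown)
i=2: (2 + 2) mod 5 = 4
i=3: (3 + 7) mod 5 = 0
i=4: (4 + 9) mod 5 = 3
Known residues: [0, 1, 3, 4]; need a permutation of 0..4, so missing residue r = 2
Need (1 + s) mod 5 = 2; smallest s = (2 - 1) mod 5 = 1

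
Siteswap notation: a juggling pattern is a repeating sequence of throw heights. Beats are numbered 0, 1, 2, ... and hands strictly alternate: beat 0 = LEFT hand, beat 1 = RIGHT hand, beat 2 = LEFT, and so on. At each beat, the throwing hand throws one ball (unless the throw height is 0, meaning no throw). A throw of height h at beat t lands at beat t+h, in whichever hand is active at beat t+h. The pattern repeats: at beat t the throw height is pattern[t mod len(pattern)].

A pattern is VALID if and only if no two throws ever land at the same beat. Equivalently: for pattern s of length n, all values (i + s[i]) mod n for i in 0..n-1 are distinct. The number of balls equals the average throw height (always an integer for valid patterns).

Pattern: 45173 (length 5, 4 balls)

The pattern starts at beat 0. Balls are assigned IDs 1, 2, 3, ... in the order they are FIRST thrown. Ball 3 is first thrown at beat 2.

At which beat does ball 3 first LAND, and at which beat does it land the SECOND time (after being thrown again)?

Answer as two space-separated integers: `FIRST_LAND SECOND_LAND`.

Answer: 3 10

Derivation:
Beat 0 (L): throw ball1 h=4 -> lands@4:L; in-air after throw: [b1@4:L]
Beat 1 (R): throw ball2 h=5 -> lands@6:L; in-air after throw: [b1@4:L b2@6:L]
Beat 2 (L): throw ball3 h=1 -> lands@3:R; in-air after throw: [b3@3:R b1@4:L b2@6:L]
Beat 3 (R): throw ball3 h=7 -> lands@10:L; in-air after throw: [b1@4:L b2@6:L b3@10:L]
Beat 4 (L): throw ball1 h=3 -> lands@7:R; in-air after throw: [b2@6:L b1@7:R b3@10:L]
Beat 5 (R): throw ball4 h=4 -> lands@9:R; in-air after throw: [b2@6:L b1@7:R b4@9:R b3@10:L]
Beat 6 (L): throw ball2 h=5 -> lands@11:R; in-air after throw: [b1@7:R b4@9:R b3@10:L b2@11:R]
Beat 7 (R): throw ball1 h=1 -> lands@8:L; in-air after throw: [b1@8:L b4@9:R b3@10:L b2@11:R]
Beat 8 (L): throw ball1 h=7 -> lands@15:R; in-air after throw: [b4@9:R b3@10:L b2@11:R b1@15:R]
Beat 9 (R): throw ball4 h=3 -> lands@12:L; in-air after throw: [b3@10:L b2@11:R b4@12:L b1@15:R]
Beat 10 (L): throw ball3 h=4 -> lands@14:L; in-air after throw: [b2@11:R b4@12:L b3@14:L b1@15:R]
Ball 3: thrown@2 h=1 -> first land @3; rethrown@3 h=7 -> second land @10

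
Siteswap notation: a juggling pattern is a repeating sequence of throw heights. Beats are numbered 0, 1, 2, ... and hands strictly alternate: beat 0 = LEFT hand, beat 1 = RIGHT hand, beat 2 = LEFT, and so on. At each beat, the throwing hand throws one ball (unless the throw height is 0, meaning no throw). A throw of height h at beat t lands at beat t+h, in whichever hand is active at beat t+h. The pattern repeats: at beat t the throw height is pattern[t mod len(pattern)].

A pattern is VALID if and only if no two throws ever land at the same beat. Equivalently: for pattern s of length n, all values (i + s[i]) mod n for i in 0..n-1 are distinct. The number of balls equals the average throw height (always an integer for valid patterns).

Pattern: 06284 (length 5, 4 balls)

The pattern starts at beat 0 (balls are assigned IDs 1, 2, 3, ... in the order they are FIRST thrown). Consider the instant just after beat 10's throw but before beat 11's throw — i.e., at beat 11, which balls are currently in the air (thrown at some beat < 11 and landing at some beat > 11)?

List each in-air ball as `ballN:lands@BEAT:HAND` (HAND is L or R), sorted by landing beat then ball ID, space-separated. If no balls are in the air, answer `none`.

Answer: ball4:lands@12:L ball1:lands@13:R ball2:lands@16:L

Derivation:
Beat 1 (R): throw ball1 h=6 -> lands@7:R; in-air after throw: [b1@7:R]
Beat 2 (L): throw ball2 h=2 -> lands@4:L; in-air after throw: [b2@4:L b1@7:R]
Beat 3 (R): throw ball3 h=8 -> lands@11:R; in-air after throw: [b2@4:L b1@7:R b3@11:R]
Beat 4 (L): throw ball2 h=4 -> lands@8:L; in-air after throw: [b1@7:R b2@8:L b3@11:R]
Beat 6 (L): throw ball4 h=6 -> lands@12:L; in-air after throw: [b1@7:R b2@8:L b3@11:R b4@12:L]
Beat 7 (R): throw ball1 h=2 -> lands@9:R; in-air after throw: [b2@8:L b1@9:R b3@11:R b4@12:L]
Beat 8 (L): throw ball2 h=8 -> lands@16:L; in-air after throw: [b1@9:R b3@11:R b4@12:L b2@16:L]
Beat 9 (R): throw ball1 h=4 -> lands@13:R; in-air after throw: [b3@11:R b4@12:L b1@13:R b2@16:L]
Beat 11 (R): throw ball3 h=6 -> lands@17:R; in-air after throw: [b4@12:L b1@13:R b2@16:L b3@17:R]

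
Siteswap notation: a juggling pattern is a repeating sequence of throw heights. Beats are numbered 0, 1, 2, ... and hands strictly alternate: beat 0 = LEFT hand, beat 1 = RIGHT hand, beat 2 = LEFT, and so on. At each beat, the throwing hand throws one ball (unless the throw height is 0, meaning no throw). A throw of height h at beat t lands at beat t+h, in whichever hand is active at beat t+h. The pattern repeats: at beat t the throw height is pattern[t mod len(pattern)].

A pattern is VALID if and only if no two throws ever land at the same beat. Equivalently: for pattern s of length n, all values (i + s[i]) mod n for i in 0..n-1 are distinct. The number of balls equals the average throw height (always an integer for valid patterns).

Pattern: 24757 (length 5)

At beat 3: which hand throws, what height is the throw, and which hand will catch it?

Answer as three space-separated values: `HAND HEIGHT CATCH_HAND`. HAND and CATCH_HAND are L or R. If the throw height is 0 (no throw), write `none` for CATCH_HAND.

Answer: R 5 L

Derivation:
Beat 3: 3 mod 2 = 1, so hand = R
Throw height = pattern[3 mod 5] = pattern[3] = 5
Lands at beat 3+5=8, 8 mod 2 = 0, so catch hand = L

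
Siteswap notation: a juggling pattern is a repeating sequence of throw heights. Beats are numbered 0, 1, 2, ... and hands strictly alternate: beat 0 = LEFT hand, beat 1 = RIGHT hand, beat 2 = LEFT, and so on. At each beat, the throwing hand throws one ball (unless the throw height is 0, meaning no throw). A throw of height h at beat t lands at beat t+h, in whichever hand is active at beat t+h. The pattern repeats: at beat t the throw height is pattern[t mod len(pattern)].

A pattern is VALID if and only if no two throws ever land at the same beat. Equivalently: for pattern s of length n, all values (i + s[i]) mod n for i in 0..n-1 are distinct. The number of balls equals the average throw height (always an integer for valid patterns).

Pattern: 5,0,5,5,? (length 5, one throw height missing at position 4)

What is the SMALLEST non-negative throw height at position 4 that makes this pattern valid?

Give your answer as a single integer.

Answer: 0

Derivation:
i=0: (0 + 5) mod 5 = 0
i=1: (1 + 0) mod 5 = 1
i=2: (2 + 5) mod 5 = 2
i=3: (3 + 5) mod 5 = 3
i=4: s[i]=? (unknown)
Known residues: [0, 1, 2, 3]; need a permutation of 0..4, so missing residue r = 4
Need (4 + s) mod 5 = 4; smallest s = (4 - 4) mod 5 = 0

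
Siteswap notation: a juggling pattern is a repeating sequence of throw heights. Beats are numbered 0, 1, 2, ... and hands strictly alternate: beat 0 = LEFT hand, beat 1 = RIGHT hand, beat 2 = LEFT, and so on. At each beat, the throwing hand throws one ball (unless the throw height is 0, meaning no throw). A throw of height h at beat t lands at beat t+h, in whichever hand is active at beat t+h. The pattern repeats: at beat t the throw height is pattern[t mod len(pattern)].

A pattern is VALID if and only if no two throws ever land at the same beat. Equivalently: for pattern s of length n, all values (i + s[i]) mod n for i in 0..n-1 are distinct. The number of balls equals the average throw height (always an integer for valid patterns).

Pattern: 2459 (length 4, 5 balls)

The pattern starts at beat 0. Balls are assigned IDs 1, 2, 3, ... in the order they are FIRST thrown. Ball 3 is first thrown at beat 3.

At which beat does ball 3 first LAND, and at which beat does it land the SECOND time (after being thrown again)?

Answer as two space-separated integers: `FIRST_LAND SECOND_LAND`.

Answer: 12 14

Derivation:
Beat 0 (L): throw ball1 h=2 -> lands@2:L; in-air after throw: [b1@2:L]
Beat 1 (R): throw ball2 h=4 -> lands@5:R; in-air after throw: [b1@2:L b2@5:R]
Beat 2 (L): throw ball1 h=5 -> lands@7:R; in-air after throw: [b2@5:R b1@7:R]
Beat 3 (R): throw ball3 h=9 -> lands@12:L; in-air after throw: [b2@5:R b1@7:R b3@12:L]
Beat 4 (L): throw ball4 h=2 -> lands@6:L; in-air after throw: [b2@5:R b4@6:L b1@7:R b3@12:L]
Beat 5 (R): throw ball2 h=4 -> lands@9:R; in-air after throw: [b4@6:L b1@7:R b2@9:R b3@12:L]
Beat 6 (L): throw ball4 h=5 -> lands@11:R; in-air after throw: [b1@7:R b2@9:R b4@11:R b3@12:L]
Beat 7 (R): throw ball1 h=9 -> lands@16:L; in-air after throw: [b2@9:R b4@11:R b3@12:L b1@16:L]
Beat 8 (L): throw ball5 h=2 -> lands@10:L; in-air after throw: [b2@9:R b5@10:L b4@11:R b3@12:L b1@16:L]
Beat 9 (R): throw ball2 h=4 -> lands@13:R; in-air after throw: [b5@10:L b4@11:R b3@12:L b2@13:R b1@16:L]
Beat 10 (L): throw ball5 h=5 -> lands@15:R; in-air after throw: [b4@11:R b3@12:L b2@13:R b5@15:R b1@16:L]
Beat 11 (R): throw ball4 h=9 -> lands@20:L; in-air after throw: [b3@12:L b2@13:R b5@15:R b1@16:L b4@20:L]
Beat 12 (L): throw ball3 h=2 -> lands@14:L; in-air after throw: [b2@13:R b3@14:L b5@15:R b1@16:L b4@20:L]
Beat 13 (R): throw ball2 h=4 -> lands@17:R; in-air after throw: [b3@14:L b5@15:R b1@16:L b2@17:R b4@20:L]
Beat 14 (L): throw ball3 h=5 -> lands@19:R; in-air after throw: [b5@15:R b1@16:L b2@17:R b3@19:R b4@20:L]
Ball 3: thrown@3 h=9 -> first land @12; rethrown@12 h=2 -> second land @14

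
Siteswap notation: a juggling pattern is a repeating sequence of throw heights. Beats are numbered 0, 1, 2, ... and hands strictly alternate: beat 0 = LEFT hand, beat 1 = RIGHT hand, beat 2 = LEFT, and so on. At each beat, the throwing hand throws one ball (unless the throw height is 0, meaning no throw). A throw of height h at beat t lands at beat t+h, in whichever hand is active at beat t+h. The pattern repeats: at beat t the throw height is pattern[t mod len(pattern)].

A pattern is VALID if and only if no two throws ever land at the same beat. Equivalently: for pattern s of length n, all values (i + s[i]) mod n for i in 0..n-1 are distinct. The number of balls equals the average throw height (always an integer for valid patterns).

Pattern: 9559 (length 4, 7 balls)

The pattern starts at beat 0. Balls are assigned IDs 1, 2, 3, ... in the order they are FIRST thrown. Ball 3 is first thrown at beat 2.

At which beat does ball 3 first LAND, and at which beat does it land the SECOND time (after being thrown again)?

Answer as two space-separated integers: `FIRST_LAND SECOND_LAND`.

Answer: 7 16

Derivation:
Beat 0 (L): throw ball1 h=9 -> lands@9:R; in-air after throw: [b1@9:R]
Beat 1 (R): throw ball2 h=5 -> lands@6:L; in-air after throw: [b2@6:L b1@9:R]
Beat 2 (L): throw ball3 h=5 -> lands@7:R; in-air after throw: [b2@6:L b3@7:R b1@9:R]
Beat 3 (R): throw ball4 h=9 -> lands@12:L; in-air after throw: [b2@6:L b3@7:R b1@9:R b4@12:L]
Beat 4 (L): throw ball5 h=9 -> lands@13:R; in-air after throw: [b2@6:L b3@7:R b1@9:R b4@12:L b5@13:R]
Beat 5 (R): throw ball6 h=5 -> lands@10:L; in-air after throw: [b2@6:L b3@7:R b1@9:R b6@10:L b4@12:L b5@13:R]
Beat 6 (L): throw ball2 h=5 -> lands@11:R; in-air after throw: [b3@7:R b1@9:R b6@10:L b2@11:R b4@12:L b5@13:R]
Beat 7 (R): throw ball3 h=9 -> lands@16:L; in-air after throw: [b1@9:R b6@10:L b2@11:R b4@12:L b5@13:R b3@16:L]
Beat 8 (L): throw ball7 h=9 -> lands@17:R; in-air after throw: [b1@9:R b6@10:L b2@11:R b4@12:L b5@13:R b3@16:L b7@17:R]
Beat 9 (R): throw ball1 h=5 -> lands@14:L; in-air after throw: [b6@10:L b2@11:R b4@12:L b5@13:R b1@14:L b3@16:L b7@17:R]
Beat 10 (L): throw ball6 h=5 -> lands@15:R; in-air after throw: [b2@11:R b4@12:L b5@13:R b1@14:L b6@15:R b3@16:L b7@17:R]
Beat 11 (R): throw ball2 h=9 -> lands@20:L; in-air after throw: [b4@12:L b5@13:R b1@14:L b6@15:R b3@16:L b7@17:R b2@20:L]
Beat 12 (L): throw ball4 h=9 -> lands@21:R; in-air after throw: [b5@13:R b1@14:L b6@15:R b3@16:L b7@17:R b2@20:L b4@21:R]
Beat 13 (R): throw ball5 h=5 -> lands@18:L; in-air after throw: [b1@14:L b6@15:R b3@16:L b7@17:R b5@18:L b2@20:L b4@21:R]
Beat 14 (L): throw ball1 h=5 -> lands@19:R; in-air after throw: [b6@15:R b3@16:L b7@17:R b5@18:L b1@19:R b2@20:L b4@21:R]
Beat 15 (R): throw ball6 h=9 -> lands@24:L; in-air after throw: [b3@16:L b7@17:R b5@18:L b1@19:R b2@20:L b4@21:R b6@24:L]
Beat 16 (L): throw ball3 h=9 -> lands@25:R; in-air after throw: [b7@17:R b5@18:L b1@19:R b2@20:L b4@21:R b6@24:L b3@25:R]
Ball 3: thrown@2 h=5 -> first land @7; rethrown@7 h=9 -> second land @16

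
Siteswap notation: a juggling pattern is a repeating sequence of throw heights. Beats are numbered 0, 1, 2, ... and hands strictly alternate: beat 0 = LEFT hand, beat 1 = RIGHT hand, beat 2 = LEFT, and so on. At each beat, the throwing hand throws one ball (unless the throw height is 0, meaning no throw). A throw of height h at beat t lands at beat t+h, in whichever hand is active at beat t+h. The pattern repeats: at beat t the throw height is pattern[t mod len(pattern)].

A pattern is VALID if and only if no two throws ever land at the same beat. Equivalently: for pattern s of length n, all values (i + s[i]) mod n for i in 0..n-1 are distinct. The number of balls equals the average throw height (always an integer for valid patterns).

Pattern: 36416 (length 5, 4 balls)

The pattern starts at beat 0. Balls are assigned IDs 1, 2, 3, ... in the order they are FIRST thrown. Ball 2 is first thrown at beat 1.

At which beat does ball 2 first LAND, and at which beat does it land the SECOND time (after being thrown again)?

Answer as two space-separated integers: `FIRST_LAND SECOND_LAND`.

Beat 0 (L): throw ball1 h=3 -> lands@3:R; in-air after throw: [b1@3:R]
Beat 1 (R): throw ball2 h=6 -> lands@7:R; in-air after throw: [b1@3:R b2@7:R]
Beat 2 (L): throw ball3 h=4 -> lands@6:L; in-air after throw: [b1@3:R b3@6:L b2@7:R]
Beat 3 (R): throw ball1 h=1 -> lands@4:L; in-air after throw: [b1@4:L b3@6:L b2@7:R]
Beat 4 (L): throw ball1 h=6 -> lands@10:L; in-air after throw: [b3@6:L b2@7:R b1@10:L]
Beat 5 (R): throw ball4 h=3 -> lands@8:L; in-air after throw: [b3@6:L b2@7:R b4@8:L b1@10:L]
Beat 6 (L): throw ball3 h=6 -> lands@12:L; in-air after throw: [b2@7:R b4@8:L b1@10:L b3@12:L]
Beat 7 (R): throw ball2 h=4 -> lands@11:R; in-air after throw: [b4@8:L b1@10:L b2@11:R b3@12:L]
Beat 8 (L): throw ball4 h=1 -> lands@9:R; in-air after throw: [b4@9:R b1@10:L b2@11:R b3@12:L]
Beat 9 (R): throw ball4 h=6 -> lands@15:R; in-air after throw: [b1@10:L b2@11:R b3@12:L b4@15:R]
Beat 10 (L): throw ball1 h=3 -> lands@13:R; in-air after throw: [b2@11:R b3@12:L b1@13:R b4@15:R]
Beat 11 (R): throw ball2 h=6 -> lands@17:R; in-air after throw: [b3@12:L b1@13:R b4@15:R b2@17:R]
Ball 2: thrown@1 h=6 -> first land @7; rethrown@7 h=4 -> second land @11

Answer: 7 11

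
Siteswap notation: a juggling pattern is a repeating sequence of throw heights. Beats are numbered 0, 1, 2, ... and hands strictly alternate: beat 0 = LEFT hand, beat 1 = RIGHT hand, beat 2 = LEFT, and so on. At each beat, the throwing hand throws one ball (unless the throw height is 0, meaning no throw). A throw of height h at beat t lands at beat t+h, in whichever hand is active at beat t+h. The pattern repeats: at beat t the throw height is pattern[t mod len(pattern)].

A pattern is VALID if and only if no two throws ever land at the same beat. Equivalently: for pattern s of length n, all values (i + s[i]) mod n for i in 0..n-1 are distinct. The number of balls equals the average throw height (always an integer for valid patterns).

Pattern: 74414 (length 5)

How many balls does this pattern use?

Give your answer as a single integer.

Pattern = [7, 4, 4, 1, 4], length n = 5
  position 0: throw height = 7, running sum = 7
  position 1: throw height = 4, running sum = 11
  position 2: throw height = 4, running sum = 15
  position 3: throw height = 1, running sum = 16
  position 4: throw height = 4, running sum = 20
Total sum = 20; balls = sum / n = 20 / 5 = 4

Answer: 4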